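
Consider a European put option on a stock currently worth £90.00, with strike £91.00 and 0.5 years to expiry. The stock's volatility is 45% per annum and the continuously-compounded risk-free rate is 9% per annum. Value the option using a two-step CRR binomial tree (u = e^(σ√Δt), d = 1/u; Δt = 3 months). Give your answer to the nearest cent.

CRR parameters: u = e^(σ√Δt) = e^(0.45·√0.25) = 1.2523, d = 1/u = 0.7985
Per-period rate: rΔt = 0.09·0.25 = 0.0225, so R = e^0.0225 = 1.0228
Risk-neutral probability p = (e^0.0225 − 0.7985)/(1.2523 − 0.7985) = 0.2242/0.4538 = 0.4941
Terminal stock prices: S_uu = 141.1, S_ud = 90, S_dd = 57.39
Terminal payoffs (K − S): max(-50.15, 0) = 0, max(1, 0) = 1, max(33.61, 0) = 33.61
Node u (S = 112.7): V_u = e^(−0.0225)·[0.4941·0.0000 + 0.5059·1.0000] = 0.4946
Node d (S = 71.87): V_d = e^(−0.0225)·[0.4941·1.0000 + 0.5059·33.6135] = 17.1089
Node 0 (S = 90): V_0 = e^(−0.0225)·[0.4941·0.4946 + 0.5059·17.1089] = 8.7013

£8.70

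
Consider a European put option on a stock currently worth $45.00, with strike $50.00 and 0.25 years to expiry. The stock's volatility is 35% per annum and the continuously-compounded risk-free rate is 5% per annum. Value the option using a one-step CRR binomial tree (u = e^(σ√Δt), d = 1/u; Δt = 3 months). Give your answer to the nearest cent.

$6.13

CRR parameters: u = e^(σ√Δt) = e^(0.35·√0.25) = 1.1912, d = 1/u = 0.8395
Per-period rate: rΔt = 0.05·0.25 = 0.0125, so R = e^0.0125 = 1.0126
Risk-neutral probability p = (e^0.0125 − 0.8395)/(1.1912 − 0.8395) = 0.1731/0.3518 = 0.4921
Terminal stock prices: S_u = 53.61, S_d = 37.78
Terminal payoffs (K − S): max(-3.606, 0) = 0, max(12.22, 0) = 12.22
Node 0 (S = 45): V_0 = e^(−0.0125)·[0.4921·0.0000 + 0.5079·12.2244] = 6.1315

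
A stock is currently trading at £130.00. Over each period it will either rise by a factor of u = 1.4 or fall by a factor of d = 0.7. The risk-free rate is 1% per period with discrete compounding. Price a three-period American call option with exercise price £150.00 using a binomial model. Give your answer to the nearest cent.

Risk-neutral probability p = (1 + 0.01 − 0.7)/(1.4 − 0.7) = 0.3100/0.7000 = 0.4429
Terminal stock prices: S_uuu = 356.7, S_uud = 178.4, S_udd = 89.18, S_ddd = 44.59
Terminal payoffs (S − K): max(206.7, 0) = 206.7, max(28.36, 0) = 28.36, max(-60.82, 0) = 0, max(-105.4, 0) = 0
Node uu (S = 254.8): continuation = 1/1.01·[0.4429·206.7200 + 0.5571·28.3600] = 106.2851; exercise value = 104.8000 ≤ continuation, so V_uu = 106.2851
Node ud (S = 127.4): continuation = 1/1.01·[0.4429·28.3600 + 0.5571·0.0000] = 12.4351; exercise value = 0.0000 ≤ continuation, so V_ud = 12.4351
Node dd (S = 63.7): continuation = 1/1.01·[0.4429·0.0000 + 0.5571·0.0000] = 0.0000; exercise value = 0.0000 ≤ continuation, so V_dd = 0.0000
Node u (S = 182): continuation = 1/1.01·[0.4429·106.2851 + 0.5571·12.4351] = 53.4626; exercise value = 32.0000 ≤ continuation, so V_u = 53.4626
Node d (S = 91): continuation = 1/1.01·[0.4429·12.4351 + 0.5571·0.0000] = 5.4524; exercise value = 0.0000 ≤ continuation, so V_d = 5.4524
Node 0 (S = 130): continuation = 1/1.01·[0.4429·53.4626 + 0.5571·5.4524] = 26.4496; exercise value = 0.0000 ≤ continuation, so V_0 = 26.4496

£26.45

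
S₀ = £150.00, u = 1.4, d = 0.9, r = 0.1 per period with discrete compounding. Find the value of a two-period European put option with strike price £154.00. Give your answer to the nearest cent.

£9.67

Risk-neutral probability p = (1 + 0.1 − 0.9)/(1.4 − 0.9) = 0.2000/0.5000 = 0.4000
Terminal stock prices: S_uu = 294, S_ud = 189, S_dd = 121.5
Terminal payoffs (K − S): max(-140, 0) = 0, max(-35, 0) = 0, max(32.5, 0) = 32.5
Node u (S = 210): V_u = 1/1.1·[0.4000·0.0000 + 0.6000·0.0000] = 0.0000
Node d (S = 135): V_d = 1/1.1·[0.4000·0.0000 + 0.6000·32.5000] = 17.7273
Node 0 (S = 150): V_0 = 1/1.1·[0.4000·0.0000 + 0.6000·17.7273] = 9.6694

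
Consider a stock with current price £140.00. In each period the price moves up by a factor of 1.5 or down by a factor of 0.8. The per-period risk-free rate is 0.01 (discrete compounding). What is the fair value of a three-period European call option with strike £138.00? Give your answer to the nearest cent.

£29.68

Risk-neutral probability p = (1 + 0.01 − 0.8)/(1.5 − 0.8) = 0.2100/0.7000 = 0.3000
Terminal stock prices: S_uuu = 472.5, S_uud = 252, S_udd = 134.4, S_ddd = 71.68
Terminal payoffs (S − K): max(334.5, 0) = 334.5, max(114, 0) = 114, max(-3.6, 0) = 0, max(-66.32, 0) = 0
Node uu (S = 315): V_uu = 1/1.01·[0.3000·334.5000 + 0.7000·114.0000] = 178.3663
Node ud (S = 168): V_ud = 1/1.01·[0.3000·114.0000 + 0.7000·0.0000] = 33.8614
Node dd (S = 89.6): V_dd = 1/1.01·[0.3000·0.0000 + 0.7000·0.0000] = 0.0000
Node u (S = 210): V_u = 1/1.01·[0.3000·178.3663 + 0.7000·33.8614] = 76.4484
Node d (S = 112): V_d = 1/1.01·[0.3000·33.8614 + 0.7000·0.0000] = 10.0578
Node 0 (S = 140): V_0 = 1/1.01·[0.3000·76.4484 + 0.7000·10.0578] = 29.6782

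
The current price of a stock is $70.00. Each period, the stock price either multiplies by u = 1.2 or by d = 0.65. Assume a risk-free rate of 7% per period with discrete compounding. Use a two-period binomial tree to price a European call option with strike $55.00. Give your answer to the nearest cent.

$23.33

Risk-neutral probability p = (1 + 0.07 − 0.65)/(1.2 − 0.65) = 0.4200/0.5500 = 0.7636
Terminal stock prices: S_uu = 100.8, S_ud = 54.6, S_dd = 29.58
Terminal payoffs (S − K): max(45.8, 0) = 45.8, max(-0.4, 0) = 0, max(-25.42, 0) = 0
Node u (S = 84): V_u = 1/1.07·[0.7636·45.8000 + 0.2364·0.0000] = 32.6865
Node d (S = 45.5): V_d = 1/1.07·[0.7636·0.0000 + 0.2364·0.0000] = 0.0000
Node 0 (S = 70): V_0 = 1/1.07·[0.7636·32.6865 + 0.2364·0.0000] = 23.3277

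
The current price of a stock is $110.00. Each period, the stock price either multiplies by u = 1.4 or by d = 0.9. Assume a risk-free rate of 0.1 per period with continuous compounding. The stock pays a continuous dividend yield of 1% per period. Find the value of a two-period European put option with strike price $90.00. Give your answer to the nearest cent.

$0.28

Per-period risk-free factor R = e^0.1 = 1.1052; dividend-adjusted growth = e^(0.1−0.01) = 1.0942.
Risk-neutral probability p = (1.0942 − 0.9)/(1.4 − 0.9) = 0.1942/0.5000 = 0.3883
Terminal stock prices: S_uu = 215.6, S_ud = 138.6, S_dd = 89.1
Terminal payoffs (K − S): max(-125.6, 0) = 0, max(-48.6, 0) = 0, max(0.9, 0) = 0.9
Node u (S = 154): V_u = e^(−0.1)·[0.3883·0.0000 + 0.6117·0.0000] = 0.0000
Node d (S = 99): V_d = e^(−0.1)·[0.3883·0.0000 + 0.6117·0.9000] = 0.4981
Node 0 (S = 110): V_0 = e^(−0.1)·[0.3883·0.0000 + 0.6117·0.4981] = 0.2757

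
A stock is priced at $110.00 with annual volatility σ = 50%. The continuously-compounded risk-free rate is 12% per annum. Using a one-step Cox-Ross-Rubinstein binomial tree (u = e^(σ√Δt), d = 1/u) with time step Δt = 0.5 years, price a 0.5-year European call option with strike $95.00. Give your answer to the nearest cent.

CRR parameters: u = e^(σ√Δt) = e^(0.5·√0.5) = 1.4241, d = 1/u = 0.7022
Per-period rate: rΔt = 0.12·0.5 = 0.06, so R = e^0.06 = 1.0618
Risk-neutral probability p = (e^0.06 − 0.7022)/(1.4241 − 0.7022) = 0.3596/0.7219 = 0.4982
Terminal stock prices: S_u = 156.7, S_d = 77.24
Terminal payoffs (S − K): max(61.65, 0) = 61.65, max(-17.76, 0) = 0
Node 0 (S = 110): V_0 = e^(−0.06)·[0.4982·61.6531 + 0.5018·0.0000] = 28.9254

$28.93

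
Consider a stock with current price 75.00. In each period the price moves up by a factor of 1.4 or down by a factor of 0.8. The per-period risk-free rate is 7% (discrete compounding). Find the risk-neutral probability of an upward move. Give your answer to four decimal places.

Risk-neutral probability p = (1 + 0.07 − 0.8)/(1.4 − 0.8) = 0.2700/0.6000 = 0.4500

p = 0.4500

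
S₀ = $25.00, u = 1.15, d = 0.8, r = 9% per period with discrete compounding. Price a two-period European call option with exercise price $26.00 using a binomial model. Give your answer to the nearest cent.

Risk-neutral probability p = (1 + 0.09 − 0.8)/(1.15 − 0.8) = 0.2900/0.3500 = 0.8286
Terminal stock prices: S_uu = 33.06, S_ud = 23, S_dd = 16
Terminal payoffs (S − K): max(7.062, 0) = 7.062, max(-3, 0) = 0, max(-10, 0) = 0
Node u (S = 28.75): V_u = 1/1.09·[0.8286·7.0625 + 0.1714·0.0000] = 5.3686
Node d (S = 20): V_d = 1/1.09·[0.8286·0.0000 + 0.1714·0.0000] = 0.0000
Node 0 (S = 25): V_0 = 1/1.09·[0.8286·5.3686 + 0.1714·0.0000] = 4.0810

$4.08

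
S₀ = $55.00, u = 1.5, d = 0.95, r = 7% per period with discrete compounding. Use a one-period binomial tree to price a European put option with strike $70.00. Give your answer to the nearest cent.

Risk-neutral probability p = (1 + 0.07 − 0.95)/(1.5 − 0.95) = 0.1200/0.5500 = 0.2182
Terminal stock prices: S_u = 82.5, S_d = 52.25
Terminal payoffs (K − S): max(-12.5, 0) = 0, max(17.75, 0) = 17.75
Node 0 (S = 55): V_0 = 1/1.07·[0.2182·0.0000 + 0.7818·17.7500] = 12.9694

$12.97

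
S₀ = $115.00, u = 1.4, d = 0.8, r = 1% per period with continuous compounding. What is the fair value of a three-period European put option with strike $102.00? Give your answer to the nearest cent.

$11.49

Risk-neutral probability p = (e^0.01 − 0.8)/(1.4 − 0.8) = 0.2101/0.6000 = 0.3501
Terminal stock prices: S_uuu = 315.6, S_uud = 180.3, S_udd = 103, S_ddd = 58.88
Terminal payoffs (K − S): max(-213.6, 0) = 0, max(-78.32, 0) = 0, max(-1.04, 0) = 0, max(43.12, 0) = 43.12
Node uu (S = 225.4): V_uu = e^(−0.01)·[0.3501·0.0000 + 0.6499·0.0000] = 0.0000
Node ud (S = 128.8): V_ud = e^(−0.01)·[0.3501·0.0000 + 0.6499·0.0000] = 0.0000
Node dd (S = 73.6): V_dd = e^(−0.01)·[0.3501·0.0000 + 0.6499·43.1200] = 27.7455
Node u (S = 161): V_u = e^(−0.01)·[0.3501·0.0000 + 0.6499·0.0000] = 0.0000
Node d (S = 92): V_d = e^(−0.01)·[0.3501·0.0000 + 0.6499·27.7455] = 17.8529
Node 0 (S = 115): V_0 = e^(−0.01)·[0.3501·0.0000 + 0.6499·17.8529] = 11.4874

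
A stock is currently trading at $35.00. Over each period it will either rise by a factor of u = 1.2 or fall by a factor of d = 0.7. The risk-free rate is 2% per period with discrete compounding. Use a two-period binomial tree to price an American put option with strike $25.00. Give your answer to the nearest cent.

Risk-neutral probability p = (1 + 0.02 − 0.7)/(1.2 − 0.7) = 0.3200/0.5000 = 0.6400
Terminal stock prices: S_uu = 50.4, S_ud = 29.4, S_dd = 17.15
Terminal payoffs (K − S): max(-25.4, 0) = 0, max(-4.4, 0) = 0, max(7.85, 0) = 7.85
Node u (S = 42): continuation = 1/1.02·[0.6400·0.0000 + 0.3600·0.0000] = 0.0000; exercise value = 0.0000 ≤ continuation, so V_u = 0.0000
Node d (S = 24.5): continuation = 1/1.02·[0.6400·0.0000 + 0.3600·7.8500] = 2.7706; exercise value = 0.5000 ≤ continuation, so V_d = 2.7706
Node 0 (S = 35): continuation = 1/1.02·[0.6400·0.0000 + 0.3600·2.7706] = 0.9779; exercise value = 0.0000 ≤ continuation, so V_0 = 0.9779

$0.98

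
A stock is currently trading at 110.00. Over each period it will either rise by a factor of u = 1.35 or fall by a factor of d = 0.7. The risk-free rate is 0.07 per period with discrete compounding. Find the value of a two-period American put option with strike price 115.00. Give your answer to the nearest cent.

17.66

Risk-neutral probability p = (1 + 0.07 − 0.7)/(1.35 − 0.7) = 0.3700/0.6500 = 0.5692
Terminal stock prices: S_uu = 200.5, S_ud = 103.9, S_dd = 53.9
Terminal payoffs (K − S): max(-85.48, 0) = 0, max(11.05, 0) = 11.05, max(61.1, 0) = 61.1
Node u (S = 148.5): continuation = 1/1.07·[0.5692·0.0000 + 0.4308·11.0500] = 4.4486; exercise value = 0.0000 ≤ continuation, so V_u = 4.4486
Node d (S = 77): continuation = 1/1.07·[0.5692·11.0500 + 0.4308·61.1000] = 30.4766; exercise value = 38.0000 > continuation, so V_d = 38.0000 (exercise)
Node 0 (S = 110): continuation = 1/1.07·[0.5692·4.4486 + 0.4308·38.0000] = 17.6650; exercise value = 5.0000 ≤ continuation, so V_0 = 17.6650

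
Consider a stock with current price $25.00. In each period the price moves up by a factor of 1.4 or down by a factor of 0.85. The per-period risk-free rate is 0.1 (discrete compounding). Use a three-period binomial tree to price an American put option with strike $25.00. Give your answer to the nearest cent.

Risk-neutral probability p = (1 + 0.1 − 0.85)/(1.4 − 0.85) = 0.2500/0.5500 = 0.4545
Terminal stock prices: S_uuu = 68.6, S_uud = 41.65, S_udd = 25.29, S_ddd = 15.35
Terminal payoffs (K − S): max(-43.6, 0) = 0, max(-16.65, 0) = 0, max(-0.2875, 0) = 0, max(9.647, 0) = 9.647
Node uu (S = 49): continuation = 1/1.1·[0.4545·0.0000 + 0.5455·0.0000] = 0.0000; exercise value = 0.0000 ≤ continuation, so V_uu = 0.0000
Node ud (S = 29.75): continuation = 1/1.1·[0.4545·0.0000 + 0.5455·0.0000] = 0.0000; exercise value = 0.0000 ≤ continuation, so V_ud = 0.0000
Node dd (S = 18.06): continuation = 1/1.1·[0.4545·0.0000 + 0.5455·9.6469] = 4.7836; exercise value = 6.9375 > continuation, so V_dd = 6.9375 (exercise)
Node u (S = 35): continuation = 1/1.1·[0.4545·0.0000 + 0.5455·0.0000] = 0.0000; exercise value = 0.0000 ≤ continuation, so V_u = 0.0000
Node d (S = 21.25): continuation = 1/1.1·[0.4545·0.0000 + 0.5455·6.9375] = 3.4401; exercise value = 3.7500 > continuation, so V_d = 3.7500 (exercise)
Node 0 (S = 25): continuation = 1/1.1·[0.4545·0.0000 + 0.5455·3.7500] = 1.8595; exercise value = 0.0000 ≤ continuation, so V_0 = 1.8595

$1.86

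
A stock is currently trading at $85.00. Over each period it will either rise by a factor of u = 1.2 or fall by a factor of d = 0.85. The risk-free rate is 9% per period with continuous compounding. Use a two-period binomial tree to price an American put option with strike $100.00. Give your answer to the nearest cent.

Risk-neutral probability p = (e^0.09 − 0.85)/(1.2 − 0.85) = 0.2442/0.3500 = 0.6976
Terminal stock prices: S_uu = 122.4, S_ud = 86.7, S_dd = 61.41
Terminal payoffs (K − S): max(-22.4, 0) = 0, max(13.3, 0) = 13.3, max(38.59, 0) = 38.59
Node u (S = 102): continuation = e^(−0.09)·[0.6976·0.0000 + 0.3024·13.3000] = 3.6753; exercise value = 0.0000 ≤ continuation, so V_u = 3.6753
Node d (S = 72.25): continuation = e^(−0.09)·[0.6976·13.3000 + 0.3024·38.5875] = 19.1431; exercise value = 27.7500 > continuation, so V_d = 27.7500 (exercise)
Node 0 (S = 85): continuation = e^(−0.09)·[0.6976·3.6753 + 0.3024·27.7500] = 10.0116; exercise value = 15.0000 > continuation, so V_0 = 15.0000 (exercise)

$15.00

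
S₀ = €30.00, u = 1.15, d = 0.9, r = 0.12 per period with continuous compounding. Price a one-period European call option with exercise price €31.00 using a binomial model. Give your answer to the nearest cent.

€2.82

Risk-neutral probability p = (e^0.12 − 0.9)/(1.15 − 0.9) = 0.2275/0.2500 = 0.9100
Terminal stock prices: S_u = 34.5, S_d = 27
Terminal payoffs (S − K): max(3.5, 0) = 3.5, max(-4, 0) = 0
Node 0 (S = 30): V_0 = e^(−0.12)·[0.9100·3.5000 + 0.0900·0.0000] = 2.8248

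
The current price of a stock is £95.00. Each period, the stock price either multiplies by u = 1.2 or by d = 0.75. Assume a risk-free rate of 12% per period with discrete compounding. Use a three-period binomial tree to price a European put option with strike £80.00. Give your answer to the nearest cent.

£1.04

Risk-neutral probability p = (1 + 0.12 − 0.75)/(1.2 − 0.75) = 0.3700/0.4500 = 0.8222
Terminal stock prices: S_uuu = 164.2, S_uud = 102.6, S_udd = 64.12, S_ddd = 40.08
Terminal payoffs (K − S): max(-84.16, 0) = 0, max(-22.6, 0) = 0, max(15.88, 0) = 15.88, max(39.92, 0) = 39.92
Node uu (S = 136.8): V_uu = 1/1.12·[0.8222·0.0000 + 0.1778·0.0000] = 0.0000
Node ud (S = 85.5): V_ud = 1/1.12·[0.8222·0.0000 + 0.1778·15.8750] = 2.5198
Node dd (S = 53.44): V_dd = 1/1.12·[0.8222·15.8750 + 0.1778·39.9219] = 17.9911
Node u (S = 114): V_u = 1/1.12·[0.8222·0.0000 + 0.1778·2.5198] = 0.4000
Node d (S = 71.25): V_d = 1/1.12·[0.8222·2.5198 + 0.1778·17.9911] = 4.7056
Node 0 (S = 95): V_0 = 1/1.12·[0.8222·0.4000 + 0.1778·4.7056] = 1.0406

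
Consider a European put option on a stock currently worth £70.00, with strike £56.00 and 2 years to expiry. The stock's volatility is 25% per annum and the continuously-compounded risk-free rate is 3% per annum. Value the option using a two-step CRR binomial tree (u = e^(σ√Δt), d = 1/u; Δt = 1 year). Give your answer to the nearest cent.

£3.21

CRR parameters: u = e^(σ√Δt) = e^(0.25·√1) = 1.2840, d = 1/u = 0.7788
Per-period rate: rΔt = 0.03·1 = 0.03, so R = e^0.03 = 1.0305
Risk-neutral probability p = (e^0.03 − 0.7788)/(1.2840 − 0.7788) = 0.2517/0.5052 = 0.4981
Terminal stock prices: S_uu = 115.4, S_ud = 70, S_dd = 42.46
Terminal payoffs (K − S): max(-59.41, 0) = 0, max(-14, 0) = 0, max(13.54, 0) = 13.54
Node u (S = 89.88): V_u = e^(−0.03)·[0.4981·0.0000 + 0.5019·0.0000] = 0.0000
Node d (S = 54.52): V_d = e^(−0.03)·[0.4981·0.0000 + 0.5019·13.5429] = 6.5962
Node 0 (S = 70): V_0 = e^(−0.03)·[0.4981·0.0000 + 0.5019·6.5962] = 3.2128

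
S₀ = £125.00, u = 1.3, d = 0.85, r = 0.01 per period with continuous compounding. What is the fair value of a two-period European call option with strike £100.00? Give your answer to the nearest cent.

£30.92

Risk-neutral probability p = (e^0.01 − 0.85)/(1.3 − 0.85) = 0.1601/0.4500 = 0.3557
Terminal stock prices: S_uu = 211.3, S_ud = 138.1, S_dd = 90.31
Terminal payoffs (S − K): max(111.3, 0) = 111.3, max(38.12, 0) = 38.12, max(-9.688, 0) = 0
Node u (S = 162.5): V_u = e^(−0.01)·[0.3557·111.2500 + 0.6443·38.1250] = 63.4950
Node d (S = 106.2): V_d = e^(−0.01)·[0.3557·38.1250 + 0.6443·0.0000] = 13.4249
Node 0 (S = 125): V_0 = e^(−0.01)·[0.3557·63.4950 + 0.6443·13.4249] = 30.9224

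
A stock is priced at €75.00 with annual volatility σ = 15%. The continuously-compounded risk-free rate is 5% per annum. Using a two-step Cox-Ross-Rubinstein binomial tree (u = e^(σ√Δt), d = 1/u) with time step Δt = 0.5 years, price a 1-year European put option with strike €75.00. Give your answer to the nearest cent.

CRR parameters: u = e^(σ√Δt) = e^(0.15·√0.5) = 1.1119, d = 1/u = 0.8994
Per-period rate: rΔt = 0.05·0.5 = 0.025, so R = e^0.025 = 1.0253
Risk-neutral probability p = (e^0.025 − 0.8994)/(1.1119 − 0.8994) = 0.1259/0.2125 = 0.5926
Terminal stock prices: S_uu = 92.72, S_ud = 75, S_dd = 60.66
Terminal payoffs (K − S): max(-17.72, 0) = 0, max(0, 0) = 0, max(14.34, 0) = 14.34
Node u (S = 83.39): V_u = e^(−0.025)·[0.5926·0.0000 + 0.4074·0.0000] = 0.0000
Node d (S = 67.45): V_d = e^(−0.025)·[0.5926·0.0000 + 0.4074·14.3357] = 5.6958
Node 0 (S = 75): V_0 = e^(−0.025)·[0.5926·0.0000 + 0.4074·5.6958] = 2.2631

€2.26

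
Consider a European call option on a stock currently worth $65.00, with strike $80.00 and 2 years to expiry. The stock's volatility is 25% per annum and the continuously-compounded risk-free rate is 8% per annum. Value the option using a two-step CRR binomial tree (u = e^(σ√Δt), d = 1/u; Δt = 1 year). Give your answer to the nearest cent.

CRR parameters: u = e^(σ√Δt) = e^(0.25·√1) = 1.2840, d = 1/u = 0.7788
Per-period rate: rΔt = 0.08·1 = 0.08, so R = e^0.08 = 1.0833
Risk-neutral probability p = (e^0.08 − 0.7788)/(1.2840 − 0.7788) = 0.3045/0.5052 = 0.6027
Terminal stock prices: S_uu = 107.2, S_ud = 65, S_dd = 39.42
Terminal payoffs (S − K): max(27.17, 0) = 27.17, max(-15, 0) = 0, max(-40.58, 0) = 0
Node u (S = 83.46): V_u = e^(−0.08)·[0.6027·27.1669 + 0.3973·0.0000] = 15.1140
Node d (S = 50.62): V_d = e^(−0.08)·[0.6027·0.0000 + 0.3973·0.0000] = 0.0000
Node 0 (S = 65): V_0 = e^(−0.08)·[0.6027·15.1140 + 0.3973·0.0000] = 8.4085

$8.41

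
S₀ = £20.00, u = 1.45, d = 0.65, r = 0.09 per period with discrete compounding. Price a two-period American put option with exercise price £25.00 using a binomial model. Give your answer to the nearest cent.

£6.24

Risk-neutral probability p = (1 + 0.09 − 0.65)/(1.45 − 0.65) = 0.4400/0.8000 = 0.5500
Terminal stock prices: S_uu = 42.05, S_ud = 18.85, S_dd = 8.45
Terminal payoffs (K − S): max(-17.05, 0) = 0, max(6.15, 0) = 6.15, max(16.55, 0) = 16.55
Node u (S = 29): continuation = 1/1.09·[0.5500·0.0000 + 0.4500·6.1500] = 2.5390; exercise value = 0.0000 ≤ continuation, so V_u = 2.5390
Node d (S = 13): continuation = 1/1.09·[0.5500·6.1500 + 0.4500·16.5500] = 9.9358; exercise value = 12.0000 > continuation, so V_d = 12.0000 (exercise)
Node 0 (S = 20): continuation = 1/1.09·[0.5500·2.5390 + 0.4500·12.0000] = 6.2353; exercise value = 5.0000 ≤ continuation, so V_0 = 6.2353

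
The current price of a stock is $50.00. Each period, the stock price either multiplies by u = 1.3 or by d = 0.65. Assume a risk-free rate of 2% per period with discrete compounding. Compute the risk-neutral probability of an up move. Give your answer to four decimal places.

Risk-neutral probability p = (1 + 0.02 − 0.65)/(1.3 − 0.65) = 0.3700/0.6500 = 0.5692

p = 0.5692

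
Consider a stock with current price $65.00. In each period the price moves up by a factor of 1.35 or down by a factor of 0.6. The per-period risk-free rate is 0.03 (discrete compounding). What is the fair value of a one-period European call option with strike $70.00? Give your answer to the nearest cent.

Risk-neutral probability p = (1 + 0.03 − 0.6)/(1.35 − 0.6) = 0.4300/0.7500 = 0.5733
Terminal stock prices: S_u = 87.75, S_d = 39
Terminal payoffs (S − K): max(17.75, 0) = 17.75, max(-31, 0) = 0
Node 0 (S = 65): V_0 = 1/1.03·[0.5733·17.7500 + 0.4267·0.0000] = 9.8803

$9.88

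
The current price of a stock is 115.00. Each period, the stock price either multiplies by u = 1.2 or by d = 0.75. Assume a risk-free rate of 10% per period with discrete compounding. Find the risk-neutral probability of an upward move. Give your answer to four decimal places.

p = 0.7778

Risk-neutral probability p = (1 + 0.1 − 0.75)/(1.2 − 0.75) = 0.3500/0.4500 = 0.7778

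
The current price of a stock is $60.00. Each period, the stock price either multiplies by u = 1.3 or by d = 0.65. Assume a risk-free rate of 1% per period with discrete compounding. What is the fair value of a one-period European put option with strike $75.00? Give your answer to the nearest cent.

Risk-neutral probability p = (1 + 0.01 − 0.65)/(1.3 − 0.65) = 0.3600/0.6500 = 0.5538
Terminal stock prices: S_u = 78, S_d = 39
Terminal payoffs (K − S): max(-3, 0) = 0, max(36, 0) = 36
Node 0 (S = 60): V_0 = 1/1.01·[0.5538·0.0000 + 0.4462·36.0000] = 15.9025

$15.90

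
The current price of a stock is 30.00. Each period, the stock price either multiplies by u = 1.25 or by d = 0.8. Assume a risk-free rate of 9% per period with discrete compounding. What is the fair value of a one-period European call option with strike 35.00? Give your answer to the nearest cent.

1.48

Risk-neutral probability p = (1 + 0.09 − 0.8)/(1.25 − 0.8) = 0.2900/0.4500 = 0.6444
Terminal stock prices: S_u = 37.5, S_d = 24
Terminal payoffs (S − K): max(2.5, 0) = 2.5, max(-11, 0) = 0
Node 0 (S = 30): V_0 = 1/1.09·[0.6444·2.5000 + 0.3556·0.0000] = 1.4781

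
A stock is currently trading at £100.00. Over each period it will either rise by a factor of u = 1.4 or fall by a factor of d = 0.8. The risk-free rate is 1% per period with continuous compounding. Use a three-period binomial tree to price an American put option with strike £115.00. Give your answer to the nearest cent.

£28.41

Risk-neutral probability p = (e^0.01 − 0.8)/(1.4 − 0.8) = 0.2101/0.6000 = 0.3501
Terminal stock prices: S_uuu = 274.4, S_uud = 156.8, S_udd = 89.6, S_ddd = 51.2
Terminal payoffs (K − S): max(-159.4, 0) = 0, max(-41.8, 0) = 0, max(25.4, 0) = 25.4, max(63.8, 0) = 63.8
Node uu (S = 196): continuation = e^(−0.01)·[0.3501·0.0000 + 0.6499·0.0000] = 0.0000; exercise value = 0.0000 ≤ continuation, so V_uu = 0.0000
Node ud (S = 112): continuation = e^(−0.01)·[0.3501·0.0000 + 0.6499·25.4000] = 16.3436; exercise value = 3.0000 ≤ continuation, so V_ud = 16.3436
Node dd (S = 64): continuation = e^(−0.01)·[0.3501·25.4000 + 0.6499·63.8000] = 49.8557; exercise value = 51.0000 > continuation, so V_dd = 51.0000 (exercise)
Node u (S = 140): continuation = e^(−0.01)·[0.3501·0.0000 + 0.6499·16.3436] = 10.5163; exercise value = 0.0000 ≤ continuation, so V_u = 10.5163
Node d (S = 80): continuation = e^(−0.01)·[0.3501·16.3436 + 0.6499·51.0000] = 38.4806; exercise value = 35.0000 ≤ continuation, so V_d = 38.4806
Node 0 (S = 100): continuation = e^(−0.01)·[0.3501·10.5163 + 0.6499·38.4806] = 28.4053; exercise value = 15.0000 ≤ continuation, so V_0 = 28.4053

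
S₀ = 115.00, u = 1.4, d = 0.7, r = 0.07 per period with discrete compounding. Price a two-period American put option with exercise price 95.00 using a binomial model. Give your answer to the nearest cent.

7.50

Risk-neutral probability p = (1 + 0.07 − 0.7)/(1.4 − 0.7) = 0.3700/0.7000 = 0.5286
Terminal stock prices: S_uu = 225.4, S_ud = 112.7, S_dd = 56.35
Terminal payoffs (K − S): max(-130.4, 0) = 0, max(-17.7, 0) = 0, max(38.65, 0) = 38.65
Node u (S = 161): continuation = 1/1.07·[0.5286·0.0000 + 0.4714·0.0000] = 0.0000; exercise value = 0.0000 ≤ continuation, so V_u = 0.0000
Node d (S = 80.5): continuation = 1/1.07·[0.5286·0.0000 + 0.4714·38.6500] = 17.0287; exercise value = 14.5000 ≤ continuation, so V_d = 17.0287
Node 0 (S = 115): continuation = 1/1.07·[0.5286·0.0000 + 0.4714·17.0287] = 7.5026; exercise value = 0.0000 ≤ continuation, so V_0 = 7.5026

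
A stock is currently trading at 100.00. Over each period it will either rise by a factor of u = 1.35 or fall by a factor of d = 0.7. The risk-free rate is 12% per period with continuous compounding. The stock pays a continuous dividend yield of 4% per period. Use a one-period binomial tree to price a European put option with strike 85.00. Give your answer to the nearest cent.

Per-period risk-free factor R = e^0.12 = 1.1275; dividend-adjusted growth = e^(0.12−0.04) = 1.0833.
Risk-neutral probability p = (1.0833 − 0.7)/(1.35 − 0.7) = 0.3833/0.6500 = 0.5897
Terminal stock prices: S_u = 135, S_d = 70
Terminal payoffs (K − S): max(-50, 0) = 0, max(15, 0) = 15
Node 0 (S = 100): V_0 = e^(−0.12)·[0.5897·0.0000 + 0.4103·15.0000] = 5.4589

5.46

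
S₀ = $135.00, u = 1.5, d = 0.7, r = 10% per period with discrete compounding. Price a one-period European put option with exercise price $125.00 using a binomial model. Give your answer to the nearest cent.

Risk-neutral probability p = (1 + 0.1 − 0.7)/(1.5 − 0.7) = 0.4000/0.8000 = 0.5000
Terminal stock prices: S_u = 202.5, S_d = 94.5
Terminal payoffs (K − S): max(-77.5, 0) = 0, max(30.5, 0) = 30.5
Node 0 (S = 135): V_0 = 1/1.1·[0.5000·0.0000 + 0.5000·30.5000] = 13.8636

$13.86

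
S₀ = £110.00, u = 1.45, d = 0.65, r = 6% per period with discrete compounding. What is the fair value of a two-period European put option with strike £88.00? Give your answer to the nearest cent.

Risk-neutral probability p = (1 + 0.06 − 0.65)/(1.45 − 0.65) = 0.4100/0.8000 = 0.5125
Terminal stock prices: S_uu = 231.3, S_ud = 103.7, S_dd = 46.48
Terminal payoffs (K − S): max(-143.3, 0) = 0, max(-15.67, 0) = 0, max(41.52, 0) = 41.52
Node u (S = 159.5): V_u = 1/1.06·[0.5125·0.0000 + 0.4875·0.0000] = 0.0000
Node d (S = 71.5): V_d = 1/1.06·[0.5125·0.0000 + 0.4875·41.5250] = 19.0976
Node 0 (S = 110): V_0 = 1/1.06·[0.5125·0.0000 + 0.4875·19.0976] = 8.7831

£8.78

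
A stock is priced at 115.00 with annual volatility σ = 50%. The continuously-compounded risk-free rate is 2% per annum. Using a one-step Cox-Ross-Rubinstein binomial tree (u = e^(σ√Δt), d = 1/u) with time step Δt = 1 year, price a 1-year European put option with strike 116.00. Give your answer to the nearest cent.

27.34

CRR parameters: u = e^(σ√Δt) = e^(0.5·√1) = 1.6487, d = 1/u = 0.6065
Per-period rate: rΔt = 0.02·1 = 0.02, so R = e^0.02 = 1.0202
Risk-neutral probability p = (e^0.02 − 0.6065)/(1.6487 − 0.6065) = 0.4137/1.0422 = 0.3969
Terminal stock prices: S_u = 189.6, S_d = 69.75
Terminal payoffs (K − S): max(-73.6, 0) = 0, max(46.25, 0) = 46.25
Node 0 (S = 115): V_0 = e^(−0.02)·[0.3969·0.0000 + 0.6031·46.2490] = 27.3393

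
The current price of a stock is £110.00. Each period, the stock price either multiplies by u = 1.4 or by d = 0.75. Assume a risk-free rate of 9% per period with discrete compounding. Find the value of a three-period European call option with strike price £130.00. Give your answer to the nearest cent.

Risk-neutral probability p = (1 + 0.09 − 0.75)/(1.4 − 0.75) = 0.3400/0.6500 = 0.5231
Terminal stock prices: S_uuu = 301.8, S_uud = 161.7, S_udd = 86.62, S_ddd = 46.41
Terminal payoffs (S − K): max(171.8, 0) = 171.8, max(31.7, 0) = 31.7, max(-43.38, 0) = 0, max(-83.59, 0) = 0
Node uu (S = 215.6): V_uu = 1/1.09·[0.5231·171.8400 + 0.4769·31.7000] = 96.3339
Node ud (S = 115.5): V_ud = 1/1.09·[0.5231·31.7000 + 0.4769·0.0000] = 15.2124
Node dd (S = 61.88): V_dd = 1/1.09·[0.5231·0.0000 + 0.4769·0.0000] = 0.0000
Node u (S = 154): V_u = 1/1.09·[0.5231·96.3339 + 0.4769·15.2124] = 52.8855
Node d (S = 82.5): V_d = 1/1.09·[0.5231·15.2124 + 0.4769·0.0000] = 7.3002
Node 0 (S = 110): V_0 = 1/1.09·[0.5231·52.8855 + 0.4769·7.3002] = 28.5733

£28.57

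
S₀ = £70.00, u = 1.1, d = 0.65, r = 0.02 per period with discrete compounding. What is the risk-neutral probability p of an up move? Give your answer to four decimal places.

p = 0.8222

Risk-neutral probability p = (1 + 0.02 − 0.65)/(1.1 − 0.65) = 0.3700/0.4500 = 0.8222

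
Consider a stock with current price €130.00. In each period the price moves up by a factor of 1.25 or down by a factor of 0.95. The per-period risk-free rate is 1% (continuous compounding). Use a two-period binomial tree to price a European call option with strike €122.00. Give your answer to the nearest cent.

Risk-neutral probability p = (e^0.01 − 0.95)/(1.25 − 0.95) = 0.0601/0.3000 = 0.2002
Terminal stock prices: S_uu = 203.1, S_ud = 154.4, S_dd = 117.3
Terminal payoffs (S − K): max(81.12, 0) = 81.12, max(32.38, 0) = 32.38, max(-4.675, 0) = 0
Node u (S = 162.5): V_u = e^(−0.01)·[0.2002·81.1250 + 0.7998·32.3750] = 41.7139
Node d (S = 123.5): V_d = e^(−0.01)·[0.2002·32.3750 + 0.7998·0.0000] = 6.4159
Node 0 (S = 130): V_0 = e^(−0.01)·[0.2002·41.7139 + 0.7998·6.4159] = 13.3473

€13.35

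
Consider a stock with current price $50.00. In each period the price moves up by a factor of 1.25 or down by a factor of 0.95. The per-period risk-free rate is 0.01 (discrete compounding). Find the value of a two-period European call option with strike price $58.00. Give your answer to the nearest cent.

Risk-neutral probability p = (1 + 0.01 − 0.95)/(1.25 − 0.95) = 0.0600/0.3000 = 0.2000
Terminal stock prices: S_uu = 78.12, S_ud = 59.38, S_dd = 45.12
Terminal payoffs (S − K): max(20.12, 0) = 20.12, max(1.375, 0) = 1.375, max(-12.88, 0) = 0
Node u (S = 62.5): V_u = 1/1.01·[0.2000·20.1250 + 0.8000·1.3750] = 5.0743
Node d (S = 47.5): V_d = 1/1.01·[0.2000·1.3750 + 0.8000·0.0000] = 0.2723
Node 0 (S = 50): V_0 = 1/1.01·[0.2000·5.0743 + 0.8000·0.2723] = 1.2205

$1.22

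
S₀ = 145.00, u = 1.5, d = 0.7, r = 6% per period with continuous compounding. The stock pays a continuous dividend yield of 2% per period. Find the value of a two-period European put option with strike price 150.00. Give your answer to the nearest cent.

Per-period risk-free factor R = e^0.06 = 1.0618; dividend-adjusted growth = e^(0.06−0.02) = 1.0408.
Risk-neutral probability p = (1.0408 − 0.7)/(1.5 − 0.7) = 0.3408/0.8000 = 0.4260
Terminal stock prices: S_uu = 326.2, S_ud = 152.2, S_dd = 71.05
Terminal payoffs (K − S): max(-176.2, 0) = 0, max(-2.25, 0) = 0, max(78.95, 0) = 78.95
Node u (S = 217.5): V_u = e^(−0.06)·[0.4260·0.0000 + 0.5740·0.0000] = 0.0000
Node d (S = 101.5): V_d = e^(−0.06)·[0.4260·0.0000 + 0.5740·78.9500] = 42.6772
Node 0 (S = 145): V_0 = e^(−0.06)·[0.4260·0.0000 + 0.5740·42.6772] = 23.0696

23.07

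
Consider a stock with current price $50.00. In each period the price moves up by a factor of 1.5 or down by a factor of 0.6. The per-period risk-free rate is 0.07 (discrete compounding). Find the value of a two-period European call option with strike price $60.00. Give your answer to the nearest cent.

$12.51

Risk-neutral probability p = (1 + 0.07 − 0.6)/(1.5 − 0.6) = 0.4700/0.9000 = 0.5222
Terminal stock prices: S_uu = 112.5, S_ud = 45, S_dd = 18
Terminal payoffs (S − K): max(52.5, 0) = 52.5, max(-15, 0) = 0, max(-42, 0) = 0
Node u (S = 75): V_u = 1/1.07·[0.5222·52.5000 + 0.4778·0.0000] = 25.6231
Node d (S = 30): V_d = 1/1.07·[0.5222·0.0000 + 0.4778·0.0000] = 0.0000
Node 0 (S = 50): V_0 = 1/1.07·[0.5222·25.6231 + 0.4778·0.0000] = 12.5055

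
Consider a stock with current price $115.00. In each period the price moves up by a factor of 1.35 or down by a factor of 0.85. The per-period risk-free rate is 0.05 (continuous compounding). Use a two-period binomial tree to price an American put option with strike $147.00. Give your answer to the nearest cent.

Risk-neutral probability p = (e^0.05 − 0.85)/(1.35 − 0.85) = 0.2013/0.5000 = 0.4025
Terminal stock prices: S_uu = 209.6, S_ud = 132, S_dd = 83.09
Terminal payoffs (K − S): max(-62.59, 0) = 0, max(15.04, 0) = 15.04, max(63.91, 0) = 63.91
Node u (S = 155.2): continuation = e^(−0.05)·[0.4025·0.0000 + 0.5975·15.0375] = 8.5461; exercise value = 0.0000 ≤ continuation, so V_u = 8.5461
Node d (S = 97.75): continuation = e^(−0.05)·[0.4025·15.0375 + 0.5975·63.9125] = 42.0807; exercise value = 49.2500 > continuation, so V_d = 49.2500 (exercise)
Node 0 (S = 115): continuation = e^(−0.05)·[0.4025·8.5461 + 0.5975·49.2500] = 31.2621; exercise value = 32.0000 > continuation, so V_0 = 32.0000 (exercise)

$32.00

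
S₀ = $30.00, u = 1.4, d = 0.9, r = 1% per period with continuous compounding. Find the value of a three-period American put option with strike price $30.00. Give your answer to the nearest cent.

Risk-neutral probability p = (e^0.01 − 0.9)/(1.4 − 0.9) = 0.1101/0.5000 = 0.2201
Terminal stock prices: S_uuu = 82.32, S_uud = 52.92, S_udd = 34.02, S_ddd = 21.87
Terminal payoffs (K − S): max(-52.32, 0) = 0, max(-22.92, 0) = 0, max(-4.02, 0) = 0, max(8.13, 0) = 8.13
Node uu (S = 58.8): continuation = e^(−0.01)·[0.2201·0.0000 + 0.7799·0.0000] = 0.0000; exercise value = 0.0000 ≤ continuation, so V_uu = 0.0000
Node ud (S = 37.8): continuation = e^(−0.01)·[0.2201·0.0000 + 0.7799·0.0000] = 0.0000; exercise value = 0.0000 ≤ continuation, so V_ud = 0.0000
Node dd (S = 24.3): continuation = e^(−0.01)·[0.2201·0.0000 + 0.7799·8.1300] = 6.2775; exercise value = 5.7000 ≤ continuation, so V_dd = 6.2775
Node u (S = 42): continuation = e^(−0.01)·[0.2201·0.0000 + 0.7799·0.0000] = 0.0000; exercise value = 0.0000 ≤ continuation, so V_u = 0.0000
Node d (S = 27): continuation = e^(−0.01)·[0.2201·0.0000 + 0.7799·6.2775] = 4.8471; exercise value = 3.0000 ≤ continuation, so V_d = 4.8471
Node 0 (S = 30): continuation = e^(−0.01)·[0.2201·0.0000 + 0.7799·4.8471] = 3.7426; exercise value = 0.0000 ≤ continuation, so V_0 = 3.7426

$3.74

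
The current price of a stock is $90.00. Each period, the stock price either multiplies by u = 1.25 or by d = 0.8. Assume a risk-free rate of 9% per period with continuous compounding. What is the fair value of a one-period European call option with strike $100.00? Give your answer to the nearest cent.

$7.47

Risk-neutral probability p = (e^0.09 − 0.8)/(1.25 − 0.8) = 0.2942/0.4500 = 0.6537
Terminal stock prices: S_u = 112.5, S_d = 72
Terminal payoffs (S − K): max(12.5, 0) = 12.5, max(-28, 0) = 0
Node 0 (S = 90): V_0 = e^(−0.09)·[0.6537·12.5000 + 0.3463·0.0000] = 7.4682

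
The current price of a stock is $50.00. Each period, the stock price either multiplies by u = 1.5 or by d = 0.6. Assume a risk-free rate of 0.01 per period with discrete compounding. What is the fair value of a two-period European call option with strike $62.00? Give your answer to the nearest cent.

Risk-neutral probability p = (1 + 0.01 − 0.6)/(1.5 − 0.6) = 0.4100/0.9000 = 0.4556
Terminal stock prices: S_uu = 112.5, S_ud = 45, S_dd = 18
Terminal payoffs (S − K): max(50.5, 0) = 50.5, max(-17, 0) = 0, max(-44, 0) = 0
Node u (S = 75): V_u = 1/1.01·[0.4556·50.5000 + 0.5444·0.0000] = 22.7778
Node d (S = 30): V_d = 1/1.01·[0.4556·0.0000 + 0.5444·0.0000] = 0.0000
Node 0 (S = 50): V_0 = 1/1.01·[0.4556·22.7778 + 0.5444·0.0000] = 10.2738

$10.27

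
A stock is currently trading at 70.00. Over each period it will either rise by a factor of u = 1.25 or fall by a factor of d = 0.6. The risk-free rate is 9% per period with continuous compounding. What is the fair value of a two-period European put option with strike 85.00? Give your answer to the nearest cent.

Risk-neutral probability p = (e^0.09 − 0.6)/(1.25 − 0.6) = 0.4942/0.6500 = 0.7603
Terminal stock prices: S_uu = 109.4, S_ud = 52.5, S_dd = 25.2
Terminal payoffs (K − S): max(-24.38, 0) = 0, max(32.5, 0) = 32.5, max(59.8, 0) = 59.8
Node u (S = 87.5): V_u = e^(−0.09)·[0.7603·0.0000 + 0.2397·32.5000] = 7.1207
Node d (S = 42): V_d = e^(−0.09)·[0.7603·32.5000 + 0.2397·59.8000] = 35.6842
Node 0 (S = 70): V_0 = e^(−0.09)·[0.7603·7.1207 + 0.2397·35.6842] = 12.7660

12.77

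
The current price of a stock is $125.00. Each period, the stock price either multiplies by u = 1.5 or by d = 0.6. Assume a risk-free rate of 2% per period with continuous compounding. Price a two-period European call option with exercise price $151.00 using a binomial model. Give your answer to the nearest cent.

Risk-neutral probability p = (e^0.02 − 0.6)/(1.5 − 0.6) = 0.4202/0.9000 = 0.4669
Terminal stock prices: S_uu = 281.2, S_ud = 112.5, S_dd = 45
Terminal payoffs (S − K): max(130.2, 0) = 130.2, max(-38.5, 0) = 0, max(-106, 0) = 0
Node u (S = 187.5): V_u = e^(−0.02)·[0.4669·130.2500 + 0.5331·0.0000] = 59.6083
Node d (S = 75): V_d = e^(−0.02)·[0.4669·0.0000 + 0.5331·0.0000] = 0.0000
Node 0 (S = 125): V_0 = e^(−0.02)·[0.4669·59.6083 + 0.5331·0.0000] = 27.2795

$27.28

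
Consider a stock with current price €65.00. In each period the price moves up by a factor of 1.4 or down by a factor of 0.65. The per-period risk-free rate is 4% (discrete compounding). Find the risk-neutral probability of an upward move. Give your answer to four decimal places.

Risk-neutral probability p = (1 + 0.04 − 0.65)/(1.4 − 0.65) = 0.3900/0.7500 = 0.5200

p = 0.5200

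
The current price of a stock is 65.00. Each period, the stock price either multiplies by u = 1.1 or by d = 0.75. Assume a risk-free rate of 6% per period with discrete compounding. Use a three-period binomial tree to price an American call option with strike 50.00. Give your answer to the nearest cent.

23.33

Risk-neutral probability p = (1 + 0.06 − 0.75)/(1.1 − 0.75) = 0.3100/0.3500 = 0.8857
Terminal stock prices: S_uuu = 86.52, S_uud = 58.99, S_udd = 40.22, S_ddd = 27.42
Terminal payoffs (S − K): max(36.52, 0) = 36.52, max(8.988, 0) = 8.988, max(-9.781, 0) = 0, max(-22.58, 0) = 0
Node uu (S = 78.65): continuation = 1/1.06·[0.8857·36.5150 + 0.1143·8.9875] = 31.4802; exercise value = 28.6500 ≤ continuation, so V_uu = 31.4802
Node ud (S = 53.62): continuation = 1/1.06·[0.8857·8.9875 + 0.1143·0.0000] = 7.5098; exercise value = 3.6250 ≤ continuation, so V_ud = 7.5098
Node dd (S = 36.56): continuation = 1/1.06·[0.8857·0.0000 + 0.1143·0.0000] = 0.0000; exercise value = 0.0000 ≤ continuation, so V_dd = 0.0000
Node u (S = 71.5): continuation = 1/1.06·[0.8857·31.4802 + 0.1143·7.5098] = 27.1139; exercise value = 21.5000 ≤ continuation, so V_u = 27.1139
Node d (S = 48.75): continuation = 1/1.06·[0.8857·7.5098 + 0.1143·0.0000] = 6.2750; exercise value = 0.0000 ≤ continuation, so V_d = 6.2750
Node 0 (S = 65): continuation = 1/1.06·[0.8857·27.1139 + 0.1143·6.2750] = 23.3324; exercise value = 15.0000 ≤ continuation, so V_0 = 23.3324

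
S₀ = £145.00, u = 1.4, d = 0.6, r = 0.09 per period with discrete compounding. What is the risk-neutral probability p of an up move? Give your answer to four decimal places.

p = 0.6125

Risk-neutral probability p = (1 + 0.09 − 0.6)/(1.4 − 0.6) = 0.4900/0.8000 = 0.6125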